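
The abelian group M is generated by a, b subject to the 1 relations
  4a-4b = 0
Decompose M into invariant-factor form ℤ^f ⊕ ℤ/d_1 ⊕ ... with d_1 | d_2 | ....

Answer: M ≅ ℤ^1 ⊕ ℤ/4

Derivation:
rank_ℚ(R)=1; free=2−1=1
SNF(R) diag = [4] → torsion [4]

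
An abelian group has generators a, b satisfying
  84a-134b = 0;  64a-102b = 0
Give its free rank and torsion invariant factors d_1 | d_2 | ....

Answer: M ≅ ℤ/2 ⊕ ℤ/4

Derivation:
rank_ℚ(R)=2; free=2−2=0
SNF(R) diag = [2, 4] → torsion [2, 4]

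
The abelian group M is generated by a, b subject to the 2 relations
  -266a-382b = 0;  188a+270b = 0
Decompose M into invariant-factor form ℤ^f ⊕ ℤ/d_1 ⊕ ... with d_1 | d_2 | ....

Answer: M ≅ ℤ/2 ⊕ ℤ/2

Derivation:
rank_ℚ(R)=2; free=2−2=0
SNF(R) diag = [2, 2] → torsion [2, 2]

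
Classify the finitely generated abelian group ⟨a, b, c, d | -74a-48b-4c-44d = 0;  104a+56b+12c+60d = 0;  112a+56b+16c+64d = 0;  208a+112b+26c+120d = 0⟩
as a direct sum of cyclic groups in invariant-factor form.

Answer: M ≅ ℤ/2 ⊕ ℤ/2 ⊕ ℤ/4 ⊕ ℤ/8

Derivation:
rank_ℚ(R)=4; free=4−4=0
SNF(R) diag = [2, 2, 4, 8] → torsion [2, 2, 4, 8]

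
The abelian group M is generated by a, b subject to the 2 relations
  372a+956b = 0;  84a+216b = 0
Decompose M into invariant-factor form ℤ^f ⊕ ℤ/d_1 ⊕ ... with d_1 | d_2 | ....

rank_ℚ(R)=2; free=2−2=0
SNF(R) diag = [4, 12] → torsion [4, 12]

Answer: M ≅ ℤ/4 ⊕ ℤ/12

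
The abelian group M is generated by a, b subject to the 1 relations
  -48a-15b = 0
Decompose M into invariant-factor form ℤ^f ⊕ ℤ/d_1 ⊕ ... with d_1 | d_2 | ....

Answer: M ≅ ℤ^1 ⊕ ℤ/3

Derivation:
rank_ℚ(R)=1; free=2−1=1
SNF(R) diag = [3] → torsion [3]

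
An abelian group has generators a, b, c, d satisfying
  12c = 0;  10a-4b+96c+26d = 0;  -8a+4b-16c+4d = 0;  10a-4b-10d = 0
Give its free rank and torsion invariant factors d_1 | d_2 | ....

rank_ℚ(R)=4; free=4−4=0
SNF(R) diag = [2, 4, 12, 36] → torsion [2, 4, 12, 36]

Answer: M ≅ ℤ/2 ⊕ ℤ/4 ⊕ ℤ/12 ⊕ ℤ/36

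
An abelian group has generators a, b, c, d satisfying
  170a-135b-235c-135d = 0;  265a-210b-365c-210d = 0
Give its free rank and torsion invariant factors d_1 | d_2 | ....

rank_ℚ(R)=2; free=4−2=2
SNF(R) diag = [5, 15] → torsion [5, 15]

Answer: M ≅ ℤ^2 ⊕ ℤ/5 ⊕ ℤ/15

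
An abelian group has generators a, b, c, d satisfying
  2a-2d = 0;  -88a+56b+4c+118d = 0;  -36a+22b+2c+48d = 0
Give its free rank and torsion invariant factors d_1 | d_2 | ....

rank_ℚ(R)=3; free=4−3=1
SNF(R) diag = [2, 2, 6] → torsion [2, 2, 6]

Answer: M ≅ ℤ^1 ⊕ ℤ/2 ⊕ ℤ/2 ⊕ ℤ/6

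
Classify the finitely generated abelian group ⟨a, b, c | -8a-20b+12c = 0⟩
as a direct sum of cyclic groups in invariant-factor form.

Answer: M ≅ ℤ^2 ⊕ ℤ/4

Derivation:
rank_ℚ(R)=1; free=3−1=2
SNF(R) diag = [4] → torsion [4]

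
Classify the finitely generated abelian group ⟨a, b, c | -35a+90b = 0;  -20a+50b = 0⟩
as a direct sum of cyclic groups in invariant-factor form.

rank_ℚ(R)=2; free=3−2=1
SNF(R) diag = [5, 10] → torsion [5, 10]

Answer: M ≅ ℤ^1 ⊕ ℤ/5 ⊕ ℤ/10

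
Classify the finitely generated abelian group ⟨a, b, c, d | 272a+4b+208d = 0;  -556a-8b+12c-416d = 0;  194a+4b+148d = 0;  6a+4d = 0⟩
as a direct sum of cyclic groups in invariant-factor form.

Answer: M ≅ ℤ/2 ⊕ ℤ/4 ⊕ ℤ/12 ⊕ ℤ/24

Derivation:
rank_ℚ(R)=4; free=4−4=0
SNF(R) diag = [2, 4, 12, 24] → torsion [2, 4, 12, 24]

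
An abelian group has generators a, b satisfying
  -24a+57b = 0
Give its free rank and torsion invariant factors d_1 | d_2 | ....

rank_ℚ(R)=1; free=2−1=1
SNF(R) diag = [3] → torsion [3]

Answer: M ≅ ℤ^1 ⊕ ℤ/3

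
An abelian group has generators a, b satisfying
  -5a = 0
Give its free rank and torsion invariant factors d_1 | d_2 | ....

rank_ℚ(R)=1; free=2−1=1
SNF(R) diag = [5] → torsion [5]

Answer: M ≅ ℤ^1 ⊕ ℤ/5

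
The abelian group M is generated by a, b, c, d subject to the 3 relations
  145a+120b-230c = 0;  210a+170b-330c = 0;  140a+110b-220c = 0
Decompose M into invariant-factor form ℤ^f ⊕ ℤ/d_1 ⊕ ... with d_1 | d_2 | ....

Answer: M ≅ ℤ^1 ⊕ ℤ/5 ⊕ ℤ/10 ⊕ ℤ/30

Derivation:
rank_ℚ(R)=3; free=4−3=1
SNF(R) diag = [5, 10, 30] → torsion [5, 10, 30]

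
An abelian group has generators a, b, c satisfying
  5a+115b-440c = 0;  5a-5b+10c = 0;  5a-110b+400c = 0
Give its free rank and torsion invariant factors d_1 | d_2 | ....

Answer: M ≅ ℤ/5 ⊕ ℤ/15 ⊕ ℤ/30

Derivation:
rank_ℚ(R)=3; free=3−3=0
SNF(R) diag = [5, 15, 30] → torsion [5, 15, 30]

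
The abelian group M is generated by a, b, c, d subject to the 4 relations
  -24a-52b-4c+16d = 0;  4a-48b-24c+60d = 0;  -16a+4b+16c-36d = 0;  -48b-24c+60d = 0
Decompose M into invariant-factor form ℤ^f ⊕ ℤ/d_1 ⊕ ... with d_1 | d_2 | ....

Answer: M ≅ ℤ/4 ⊕ ℤ/4 ⊕ ℤ/4 ⊕ ℤ/12

Derivation:
rank_ℚ(R)=4; free=4−4=0
SNF(R) diag = [4, 4, 4, 12] → torsion [4, 4, 4, 12]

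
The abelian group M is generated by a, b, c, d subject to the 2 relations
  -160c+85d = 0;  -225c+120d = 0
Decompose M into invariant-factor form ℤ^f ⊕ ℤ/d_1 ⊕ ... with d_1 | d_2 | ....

Answer: M ≅ ℤ^2 ⊕ ℤ/5 ⊕ ℤ/15

Derivation:
rank_ℚ(R)=2; free=4−2=2
SNF(R) diag = [5, 15] → torsion [5, 15]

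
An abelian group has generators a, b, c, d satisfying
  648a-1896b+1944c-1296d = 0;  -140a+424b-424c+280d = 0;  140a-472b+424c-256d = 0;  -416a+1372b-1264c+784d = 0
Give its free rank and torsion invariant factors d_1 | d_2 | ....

Answer: M ≅ ℤ/4 ⊕ ℤ/12 ⊕ ℤ/24 ⊕ ℤ/72

Derivation:
rank_ℚ(R)=4; free=4−4=0
SNF(R) diag = [4, 12, 24, 72] → torsion [4, 12, 24, 72]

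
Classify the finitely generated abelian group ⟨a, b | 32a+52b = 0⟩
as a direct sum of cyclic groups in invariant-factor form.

Answer: M ≅ ℤ^1 ⊕ ℤ/4

Derivation:
rank_ℚ(R)=1; free=2−1=1
SNF(R) diag = [4] → torsion [4]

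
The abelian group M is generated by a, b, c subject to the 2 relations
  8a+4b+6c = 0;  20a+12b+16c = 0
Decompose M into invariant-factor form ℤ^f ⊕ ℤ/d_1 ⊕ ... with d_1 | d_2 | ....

Answer: M ≅ ℤ^1 ⊕ ℤ/2 ⊕ ℤ/4

Derivation:
rank_ℚ(R)=2; free=3−2=1
SNF(R) diag = [2, 4] → torsion [2, 4]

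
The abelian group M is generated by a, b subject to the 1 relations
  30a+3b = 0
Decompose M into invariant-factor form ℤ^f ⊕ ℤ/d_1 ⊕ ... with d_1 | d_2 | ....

Answer: M ≅ ℤ^1 ⊕ ℤ/3

Derivation:
rank_ℚ(R)=1; free=2−1=1
SNF(R) diag = [3] → torsion [3]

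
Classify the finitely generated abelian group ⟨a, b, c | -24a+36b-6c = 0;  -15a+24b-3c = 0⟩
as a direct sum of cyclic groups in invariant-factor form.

rank_ℚ(R)=2; free=3−2=1
SNF(R) diag = [3, 6] → torsion [3, 6]

Answer: M ≅ ℤ^1 ⊕ ℤ/3 ⊕ ℤ/6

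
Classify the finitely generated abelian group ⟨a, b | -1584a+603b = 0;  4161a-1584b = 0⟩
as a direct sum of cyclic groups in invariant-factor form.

rank_ℚ(R)=2; free=2−2=0
SNF(R) diag = [3, 9] → torsion [3, 9]

Answer: M ≅ ℤ/3 ⊕ ℤ/9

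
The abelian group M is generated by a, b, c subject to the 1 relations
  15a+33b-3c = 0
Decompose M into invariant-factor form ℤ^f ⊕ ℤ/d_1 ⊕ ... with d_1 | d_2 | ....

rank_ℚ(R)=1; free=3−1=2
SNF(R) diag = [3] → torsion [3]

Answer: M ≅ ℤ^2 ⊕ ℤ/3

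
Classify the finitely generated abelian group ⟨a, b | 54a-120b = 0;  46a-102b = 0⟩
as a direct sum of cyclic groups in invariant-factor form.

Answer: M ≅ ℤ/2 ⊕ ℤ/6

Derivation:
rank_ℚ(R)=2; free=2−2=0
SNF(R) diag = [2, 6] → torsion [2, 6]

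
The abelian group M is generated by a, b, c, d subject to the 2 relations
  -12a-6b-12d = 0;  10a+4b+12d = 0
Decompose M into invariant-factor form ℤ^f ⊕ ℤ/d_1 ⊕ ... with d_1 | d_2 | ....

Answer: M ≅ ℤ^2 ⊕ ℤ/2 ⊕ ℤ/6

Derivation:
rank_ℚ(R)=2; free=4−2=2
SNF(R) diag = [2, 6] → torsion [2, 6]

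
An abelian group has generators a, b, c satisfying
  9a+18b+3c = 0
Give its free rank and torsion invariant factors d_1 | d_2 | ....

Answer: M ≅ ℤ^2 ⊕ ℤ/3

Derivation:
rank_ℚ(R)=1; free=3−1=2
SNF(R) diag = [3] → torsion [3]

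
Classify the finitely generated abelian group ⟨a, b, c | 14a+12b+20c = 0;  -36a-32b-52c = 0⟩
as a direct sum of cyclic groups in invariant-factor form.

Answer: M ≅ ℤ^1 ⊕ ℤ/2 ⊕ ℤ/4

Derivation:
rank_ℚ(R)=2; free=3−2=1
SNF(R) diag = [2, 4] → torsion [2, 4]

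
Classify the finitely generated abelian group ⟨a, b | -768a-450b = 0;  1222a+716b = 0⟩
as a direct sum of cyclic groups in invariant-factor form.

rank_ℚ(R)=2; free=2−2=0
SNF(R) diag = [2, 6] → torsion [2, 6]

Answer: M ≅ ℤ/2 ⊕ ℤ/6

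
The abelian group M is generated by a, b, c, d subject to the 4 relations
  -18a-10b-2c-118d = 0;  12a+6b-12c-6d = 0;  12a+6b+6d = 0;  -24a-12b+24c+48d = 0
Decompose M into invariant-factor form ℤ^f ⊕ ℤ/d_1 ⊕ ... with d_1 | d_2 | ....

Answer: M ≅ ℤ/2 ⊕ ℤ/6 ⊕ ℤ/12 ⊕ ℤ/36

Derivation:
rank_ℚ(R)=4; free=4−4=0
SNF(R) diag = [2, 6, 12, 36] → torsion [2, 6, 12, 36]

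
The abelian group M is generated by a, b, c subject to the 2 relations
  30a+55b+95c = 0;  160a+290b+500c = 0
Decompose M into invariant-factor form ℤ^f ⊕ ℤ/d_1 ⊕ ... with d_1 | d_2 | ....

rank_ℚ(R)=2; free=3−2=1
SNF(R) diag = [5, 10] → torsion [5, 10]

Answer: M ≅ ℤ^1 ⊕ ℤ/5 ⊕ ℤ/10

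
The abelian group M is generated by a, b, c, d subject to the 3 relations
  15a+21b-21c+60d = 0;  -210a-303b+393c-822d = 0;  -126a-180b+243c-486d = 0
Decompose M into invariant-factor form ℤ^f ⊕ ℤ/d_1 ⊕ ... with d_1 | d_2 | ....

Answer: M ≅ ℤ^1 ⊕ ℤ/3 ⊕ ℤ/9 ⊕ ℤ/27

Derivation:
rank_ℚ(R)=3; free=4−3=1
SNF(R) diag = [3, 9, 27] → torsion [3, 9, 27]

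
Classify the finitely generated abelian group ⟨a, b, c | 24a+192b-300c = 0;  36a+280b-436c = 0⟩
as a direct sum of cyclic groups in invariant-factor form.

rank_ℚ(R)=2; free=3−2=1
SNF(R) diag = [4, 12] → torsion [4, 12]

Answer: M ≅ ℤ^1 ⊕ ℤ/4 ⊕ ℤ/12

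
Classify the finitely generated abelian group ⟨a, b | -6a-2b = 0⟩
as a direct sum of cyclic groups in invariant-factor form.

rank_ℚ(R)=1; free=2−1=1
SNF(R) diag = [2] → torsion [2]

Answer: M ≅ ℤ^1 ⊕ ℤ/2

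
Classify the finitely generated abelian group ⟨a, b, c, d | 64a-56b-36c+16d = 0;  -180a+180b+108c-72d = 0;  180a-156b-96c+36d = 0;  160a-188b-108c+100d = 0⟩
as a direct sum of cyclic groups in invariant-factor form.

rank_ℚ(R)=4; free=4−4=0
SNF(R) diag = [4, 12, 12, 36] → torsion [4, 12, 12, 36]

Answer: M ≅ ℤ/4 ⊕ ℤ/12 ⊕ ℤ/12 ⊕ ℤ/36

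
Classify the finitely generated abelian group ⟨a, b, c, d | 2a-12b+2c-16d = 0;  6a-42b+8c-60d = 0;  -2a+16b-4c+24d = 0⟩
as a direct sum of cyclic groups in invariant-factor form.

Answer: M ≅ ℤ^1 ⊕ ℤ/2 ⊕ ℤ/2 ⊕ ℤ/2

Derivation:
rank_ℚ(R)=3; free=4−3=1
SNF(R) diag = [2, 2, 2] → torsion [2, 2, 2]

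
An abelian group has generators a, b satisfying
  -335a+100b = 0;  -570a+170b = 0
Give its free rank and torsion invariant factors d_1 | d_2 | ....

Answer: M ≅ ℤ/5 ⊕ ℤ/10

Derivation:
rank_ℚ(R)=2; free=2−2=0
SNF(R) diag = [5, 10] → torsion [5, 10]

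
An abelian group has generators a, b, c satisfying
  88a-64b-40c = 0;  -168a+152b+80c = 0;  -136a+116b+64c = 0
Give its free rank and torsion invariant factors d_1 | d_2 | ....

Answer: M ≅ ℤ/4 ⊕ ℤ/8 ⊕ ℤ/8

Derivation:
rank_ℚ(R)=3; free=3−3=0
SNF(R) diag = [4, 8, 8] → torsion [4, 8, 8]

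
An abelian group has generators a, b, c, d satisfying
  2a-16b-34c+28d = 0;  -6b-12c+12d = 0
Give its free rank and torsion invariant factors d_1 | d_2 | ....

Answer: M ≅ ℤ^2 ⊕ ℤ/2 ⊕ ℤ/6

Derivation:
rank_ℚ(R)=2; free=4−2=2
SNF(R) diag = [2, 6] → torsion [2, 6]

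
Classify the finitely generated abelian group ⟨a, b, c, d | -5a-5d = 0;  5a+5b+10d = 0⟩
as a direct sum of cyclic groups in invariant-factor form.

Answer: M ≅ ℤ^2 ⊕ ℤ/5 ⊕ ℤ/5

Derivation:
rank_ℚ(R)=2; free=4−2=2
SNF(R) diag = [5, 5] → torsion [5, 5]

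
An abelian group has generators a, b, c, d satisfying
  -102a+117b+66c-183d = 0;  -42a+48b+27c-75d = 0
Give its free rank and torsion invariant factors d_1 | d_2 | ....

rank_ℚ(R)=2; free=4−2=2
SNF(R) diag = [3, 3] → torsion [3, 3]

Answer: M ≅ ℤ^2 ⊕ ℤ/3 ⊕ ℤ/3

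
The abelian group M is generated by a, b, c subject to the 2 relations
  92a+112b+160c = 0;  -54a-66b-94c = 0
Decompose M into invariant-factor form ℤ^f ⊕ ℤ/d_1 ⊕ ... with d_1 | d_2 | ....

Answer: M ≅ ℤ^1 ⊕ ℤ/2 ⊕ ℤ/4

Derivation:
rank_ℚ(R)=2; free=3−2=1
SNF(R) diag = [2, 4] → torsion [2, 4]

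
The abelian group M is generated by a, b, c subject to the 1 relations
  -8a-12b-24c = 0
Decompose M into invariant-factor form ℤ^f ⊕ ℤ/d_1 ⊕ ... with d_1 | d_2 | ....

rank_ℚ(R)=1; free=3−1=2
SNF(R) diag = [4] → torsion [4]

Answer: M ≅ ℤ^2 ⊕ ℤ/4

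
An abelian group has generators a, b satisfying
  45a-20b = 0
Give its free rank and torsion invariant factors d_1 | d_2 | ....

Answer: M ≅ ℤ^1 ⊕ ℤ/5

Derivation:
rank_ℚ(R)=1; free=2−1=1
SNF(R) diag = [5] → torsion [5]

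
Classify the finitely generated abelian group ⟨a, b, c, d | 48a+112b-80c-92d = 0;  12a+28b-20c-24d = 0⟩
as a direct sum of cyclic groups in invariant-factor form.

rank_ℚ(R)=2; free=4−2=2
SNF(R) diag = [4, 4] → torsion [4, 4]

Answer: M ≅ ℤ^2 ⊕ ℤ/4 ⊕ ℤ/4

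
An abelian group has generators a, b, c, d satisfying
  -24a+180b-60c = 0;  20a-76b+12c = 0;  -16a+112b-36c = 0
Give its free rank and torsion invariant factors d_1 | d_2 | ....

Answer: M ≅ ℤ^1 ⊕ ℤ/4 ⊕ ℤ/4 ⊕ ℤ/12

Derivation:
rank_ℚ(R)=3; free=4−3=1
SNF(R) diag = [4, 4, 12] → torsion [4, 4, 12]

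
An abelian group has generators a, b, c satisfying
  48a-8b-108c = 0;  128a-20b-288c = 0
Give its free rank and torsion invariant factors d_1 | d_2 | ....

Answer: M ≅ ℤ^1 ⊕ ℤ/4 ⊕ ℤ/4

Derivation:
rank_ℚ(R)=2; free=3−2=1
SNF(R) diag = [4, 4] → torsion [4, 4]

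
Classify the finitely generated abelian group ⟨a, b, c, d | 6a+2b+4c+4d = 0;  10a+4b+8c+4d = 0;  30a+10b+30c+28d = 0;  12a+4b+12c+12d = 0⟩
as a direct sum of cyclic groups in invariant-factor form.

rank_ℚ(R)=4; free=4−4=0
SNF(R) diag = [2, 2, 2, 4] → torsion [2, 2, 2, 4]

Answer: M ≅ ℤ/2 ⊕ ℤ/2 ⊕ ℤ/2 ⊕ ℤ/4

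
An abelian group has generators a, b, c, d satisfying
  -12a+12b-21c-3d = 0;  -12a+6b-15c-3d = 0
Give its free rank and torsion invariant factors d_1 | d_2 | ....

Answer: M ≅ ℤ^2 ⊕ ℤ/3 ⊕ ℤ/6

Derivation:
rank_ℚ(R)=2; free=4−2=2
SNF(R) diag = [3, 6] → torsion [3, 6]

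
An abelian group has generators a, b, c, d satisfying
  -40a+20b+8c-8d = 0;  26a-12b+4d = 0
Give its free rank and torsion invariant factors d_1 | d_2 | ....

rank_ℚ(R)=2; free=4−2=2
SNF(R) diag = [2, 4] → torsion [2, 4]

Answer: M ≅ ℤ^2 ⊕ ℤ/2 ⊕ ℤ/4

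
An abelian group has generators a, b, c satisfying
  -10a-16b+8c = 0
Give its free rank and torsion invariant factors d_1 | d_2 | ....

rank_ℚ(R)=1; free=3−1=2
SNF(R) diag = [2] → torsion [2]

Answer: M ≅ ℤ^2 ⊕ ℤ/2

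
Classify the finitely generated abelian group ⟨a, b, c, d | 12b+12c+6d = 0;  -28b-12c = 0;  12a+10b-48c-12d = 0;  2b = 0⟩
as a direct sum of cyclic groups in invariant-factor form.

rank_ℚ(R)=4; free=4−4=0
SNF(R) diag = [2, 6, 12, 12] → torsion [2, 6, 12, 12]

Answer: M ≅ ℤ/2 ⊕ ℤ/6 ⊕ ℤ/12 ⊕ ℤ/12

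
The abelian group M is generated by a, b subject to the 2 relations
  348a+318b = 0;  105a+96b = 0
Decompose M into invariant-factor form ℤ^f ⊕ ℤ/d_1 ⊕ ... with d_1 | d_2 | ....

Answer: M ≅ ℤ/3 ⊕ ℤ/6

Derivation:
rank_ℚ(R)=2; free=2−2=0
SNF(R) diag = [3, 6] → torsion [3, 6]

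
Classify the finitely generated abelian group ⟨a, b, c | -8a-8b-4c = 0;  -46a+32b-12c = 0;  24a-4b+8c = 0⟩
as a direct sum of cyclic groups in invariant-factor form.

rank_ℚ(R)=3; free=3−3=0
SNF(R) diag = [2, 4, 4] → torsion [2, 4, 4]

Answer: M ≅ ℤ/2 ⊕ ℤ/4 ⊕ ℤ/4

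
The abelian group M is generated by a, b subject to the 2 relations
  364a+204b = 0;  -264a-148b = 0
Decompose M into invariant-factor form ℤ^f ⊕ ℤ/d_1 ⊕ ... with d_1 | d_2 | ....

rank_ℚ(R)=2; free=2−2=0
SNF(R) diag = [4, 4] → torsion [4, 4]

Answer: M ≅ ℤ/4 ⊕ ℤ/4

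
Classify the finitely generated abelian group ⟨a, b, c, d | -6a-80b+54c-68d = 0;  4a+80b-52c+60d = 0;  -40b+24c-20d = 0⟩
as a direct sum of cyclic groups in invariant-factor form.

Answer: M ≅ ℤ^1 ⊕ ℤ/2 ⊕ ℤ/4 ⊕ ℤ/8

Derivation:
rank_ℚ(R)=3; free=4−3=1
SNF(R) diag = [2, 4, 8] → torsion [2, 4, 8]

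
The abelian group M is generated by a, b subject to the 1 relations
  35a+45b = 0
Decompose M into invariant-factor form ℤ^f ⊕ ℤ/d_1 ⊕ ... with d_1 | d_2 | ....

Answer: M ≅ ℤ^1 ⊕ ℤ/5

Derivation:
rank_ℚ(R)=1; free=2−1=1
SNF(R) diag = [5] → torsion [5]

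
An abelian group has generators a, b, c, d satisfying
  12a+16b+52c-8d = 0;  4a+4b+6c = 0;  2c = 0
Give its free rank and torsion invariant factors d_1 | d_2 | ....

rank_ℚ(R)=3; free=4−3=1
SNF(R) diag = [2, 4, 4] → torsion [2, 4, 4]

Answer: M ≅ ℤ^1 ⊕ ℤ/2 ⊕ ℤ/4 ⊕ ℤ/4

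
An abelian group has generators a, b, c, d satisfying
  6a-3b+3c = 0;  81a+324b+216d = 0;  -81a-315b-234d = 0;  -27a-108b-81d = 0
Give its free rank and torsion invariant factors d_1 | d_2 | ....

Answer: M ≅ ℤ/3 ⊕ ℤ/9 ⊕ ℤ/27 ⊕ ℤ/27

Derivation:
rank_ℚ(R)=4; free=4−4=0
SNF(R) diag = [3, 9, 27, 27] → torsion [3, 9, 27, 27]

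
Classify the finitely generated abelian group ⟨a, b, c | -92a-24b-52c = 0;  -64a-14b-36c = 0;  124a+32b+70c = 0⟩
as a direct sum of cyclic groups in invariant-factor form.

Answer: M ≅ ℤ/2 ⊕ ℤ/2 ⊕ ℤ/4

Derivation:
rank_ℚ(R)=3; free=3−3=0
SNF(R) diag = [2, 2, 4] → torsion [2, 2, 4]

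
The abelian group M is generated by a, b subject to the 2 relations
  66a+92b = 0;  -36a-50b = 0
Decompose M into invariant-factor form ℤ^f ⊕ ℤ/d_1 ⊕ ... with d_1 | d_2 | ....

Answer: M ≅ ℤ/2 ⊕ ℤ/6

Derivation:
rank_ℚ(R)=2; free=2−2=0
SNF(R) diag = [2, 6] → torsion [2, 6]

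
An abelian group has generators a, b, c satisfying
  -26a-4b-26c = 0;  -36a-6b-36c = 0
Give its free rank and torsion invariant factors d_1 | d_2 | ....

Answer: M ≅ ℤ^1 ⊕ ℤ/2 ⊕ ℤ/6

Derivation:
rank_ℚ(R)=2; free=3−2=1
SNF(R) diag = [2, 6] → torsion [2, 6]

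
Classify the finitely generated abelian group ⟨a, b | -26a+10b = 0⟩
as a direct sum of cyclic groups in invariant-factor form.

rank_ℚ(R)=1; free=2−1=1
SNF(R) diag = [2] → torsion [2]

Answer: M ≅ ℤ^1 ⊕ ℤ/2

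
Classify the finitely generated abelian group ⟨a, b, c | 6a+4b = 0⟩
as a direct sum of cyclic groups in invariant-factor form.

rank_ℚ(R)=1; free=3−1=2
SNF(R) diag = [2] → torsion [2]

Answer: M ≅ ℤ^2 ⊕ ℤ/2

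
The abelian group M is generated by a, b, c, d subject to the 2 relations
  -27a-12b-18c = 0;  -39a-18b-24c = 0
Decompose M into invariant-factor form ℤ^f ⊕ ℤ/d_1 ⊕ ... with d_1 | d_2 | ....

Answer: M ≅ ℤ^2 ⊕ ℤ/3 ⊕ ℤ/6

Derivation:
rank_ℚ(R)=2; free=4−2=2
SNF(R) diag = [3, 6] → torsion [3, 6]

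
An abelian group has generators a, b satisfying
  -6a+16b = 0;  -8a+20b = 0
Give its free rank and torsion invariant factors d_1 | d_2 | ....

rank_ℚ(R)=2; free=2−2=0
SNF(R) diag = [2, 4] → torsion [2, 4]

Answer: M ≅ ℤ/2 ⊕ ℤ/4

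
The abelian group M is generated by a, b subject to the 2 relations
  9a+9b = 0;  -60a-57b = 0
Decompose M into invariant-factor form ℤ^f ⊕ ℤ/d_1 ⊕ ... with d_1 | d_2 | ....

Answer: M ≅ ℤ/3 ⊕ ℤ/9

Derivation:
rank_ℚ(R)=2; free=2−2=0
SNF(R) diag = [3, 9] → torsion [3, 9]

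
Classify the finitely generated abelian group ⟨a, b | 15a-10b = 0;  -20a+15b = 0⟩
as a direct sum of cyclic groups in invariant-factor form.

Answer: M ≅ ℤ/5 ⊕ ℤ/5

Derivation:
rank_ℚ(R)=2; free=2−2=0
SNF(R) diag = [5, 5] → torsion [5, 5]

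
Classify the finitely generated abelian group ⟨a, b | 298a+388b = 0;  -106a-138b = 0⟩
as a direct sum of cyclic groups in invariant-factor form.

rank_ℚ(R)=2; free=2−2=0
SNF(R) diag = [2, 2] → torsion [2, 2]

Answer: M ≅ ℤ/2 ⊕ ℤ/2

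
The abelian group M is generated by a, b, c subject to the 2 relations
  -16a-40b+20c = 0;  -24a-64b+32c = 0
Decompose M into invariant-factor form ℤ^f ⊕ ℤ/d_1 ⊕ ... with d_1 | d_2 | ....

rank_ℚ(R)=2; free=3−2=1
SNF(R) diag = [4, 8] → torsion [4, 8]

Answer: M ≅ ℤ^1 ⊕ ℤ/4 ⊕ ℤ/8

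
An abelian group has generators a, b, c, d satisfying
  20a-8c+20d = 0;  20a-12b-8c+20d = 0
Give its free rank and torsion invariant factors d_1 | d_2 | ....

Answer: M ≅ ℤ^2 ⊕ ℤ/4 ⊕ ℤ/12

Derivation:
rank_ℚ(R)=2; free=4−2=2
SNF(R) diag = [4, 12] → torsion [4, 12]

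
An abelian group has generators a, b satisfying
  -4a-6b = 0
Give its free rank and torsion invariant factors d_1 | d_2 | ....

rank_ℚ(R)=1; free=2−1=1
SNF(R) diag = [2] → torsion [2]

Answer: M ≅ ℤ^1 ⊕ ℤ/2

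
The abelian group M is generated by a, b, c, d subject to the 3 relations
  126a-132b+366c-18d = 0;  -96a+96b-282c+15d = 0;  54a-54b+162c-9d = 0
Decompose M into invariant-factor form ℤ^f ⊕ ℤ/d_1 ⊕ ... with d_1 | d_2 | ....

Answer: M ≅ ℤ^1 ⊕ ℤ/3 ⊕ ℤ/6 ⊕ ℤ/18

Derivation:
rank_ℚ(R)=3; free=4−3=1
SNF(R) diag = [3, 6, 18] → torsion [3, 6, 18]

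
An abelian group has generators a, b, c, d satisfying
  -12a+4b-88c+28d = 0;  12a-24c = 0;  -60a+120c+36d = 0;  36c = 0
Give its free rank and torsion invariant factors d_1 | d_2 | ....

Answer: M ≅ ℤ/4 ⊕ ℤ/12 ⊕ ℤ/36 ⊕ ℤ/36

Derivation:
rank_ℚ(R)=4; free=4−4=0
SNF(R) diag = [4, 12, 36, 36] → torsion [4, 12, 36, 36]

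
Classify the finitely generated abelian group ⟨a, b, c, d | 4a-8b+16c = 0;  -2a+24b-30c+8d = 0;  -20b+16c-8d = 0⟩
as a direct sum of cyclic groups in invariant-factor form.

Answer: M ≅ ℤ^1 ⊕ ℤ/2 ⊕ ℤ/4 ⊕ ℤ/12

Derivation:
rank_ℚ(R)=3; free=4−3=1
SNF(R) diag = [2, 4, 12] → torsion [2, 4, 12]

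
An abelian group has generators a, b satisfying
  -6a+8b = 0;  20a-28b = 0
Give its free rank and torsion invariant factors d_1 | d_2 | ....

Answer: M ≅ ℤ/2 ⊕ ℤ/4

Derivation:
rank_ℚ(R)=2; free=2−2=0
SNF(R) diag = [2, 4] → torsion [2, 4]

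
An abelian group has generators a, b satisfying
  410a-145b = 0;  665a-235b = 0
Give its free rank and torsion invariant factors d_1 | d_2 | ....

Answer: M ≅ ℤ/5 ⊕ ℤ/15

Derivation:
rank_ℚ(R)=2; free=2−2=0
SNF(R) diag = [5, 15] → torsion [5, 15]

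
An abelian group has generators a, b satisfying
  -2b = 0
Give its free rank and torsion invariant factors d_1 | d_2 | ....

Answer: M ≅ ℤ^1 ⊕ ℤ/2

Derivation:
rank_ℚ(R)=1; free=2−1=1
SNF(R) diag = [2] → torsion [2]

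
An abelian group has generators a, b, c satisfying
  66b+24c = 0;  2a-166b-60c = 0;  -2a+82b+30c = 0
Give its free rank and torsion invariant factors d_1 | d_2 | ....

rank_ℚ(R)=3; free=3−3=0
SNF(R) diag = [2, 6, 6] → torsion [2, 6, 6]

Answer: M ≅ ℤ/2 ⊕ ℤ/6 ⊕ ℤ/6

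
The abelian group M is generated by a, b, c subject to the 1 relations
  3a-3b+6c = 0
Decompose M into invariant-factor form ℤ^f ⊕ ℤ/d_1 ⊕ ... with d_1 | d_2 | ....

rank_ℚ(R)=1; free=3−1=2
SNF(R) diag = [3] → torsion [3]

Answer: M ≅ ℤ^2 ⊕ ℤ/3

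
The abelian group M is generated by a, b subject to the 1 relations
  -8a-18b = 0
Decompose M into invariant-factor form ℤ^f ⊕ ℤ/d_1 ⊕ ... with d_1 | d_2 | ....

rank_ℚ(R)=1; free=2−1=1
SNF(R) diag = [2] → torsion [2]

Answer: M ≅ ℤ^1 ⊕ ℤ/2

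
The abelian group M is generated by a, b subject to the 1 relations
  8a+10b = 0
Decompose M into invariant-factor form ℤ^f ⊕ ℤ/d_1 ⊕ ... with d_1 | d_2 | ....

rank_ℚ(R)=1; free=2−1=1
SNF(R) diag = [2] → torsion [2]

Answer: M ≅ ℤ^1 ⊕ ℤ/2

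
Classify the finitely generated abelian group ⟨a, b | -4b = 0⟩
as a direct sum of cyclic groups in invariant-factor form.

Answer: M ≅ ℤ^1 ⊕ ℤ/4

Derivation:
rank_ℚ(R)=1; free=2−1=1
SNF(R) diag = [4] → torsion [4]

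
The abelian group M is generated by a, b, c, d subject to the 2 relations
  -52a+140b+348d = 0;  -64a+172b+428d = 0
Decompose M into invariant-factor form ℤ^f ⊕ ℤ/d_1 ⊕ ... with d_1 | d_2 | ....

Answer: M ≅ ℤ^2 ⊕ ℤ/4 ⊕ ℤ/4

Derivation:
rank_ℚ(R)=2; free=4−2=2
SNF(R) diag = [4, 4] → torsion [4, 4]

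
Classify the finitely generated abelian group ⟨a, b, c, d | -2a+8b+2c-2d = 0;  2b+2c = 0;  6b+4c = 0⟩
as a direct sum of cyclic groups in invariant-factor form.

Answer: M ≅ ℤ^1 ⊕ ℤ/2 ⊕ ℤ/2 ⊕ ℤ/2

Derivation:
rank_ℚ(R)=3; free=4−3=1
SNF(R) diag = [2, 2, 2] → torsion [2, 2, 2]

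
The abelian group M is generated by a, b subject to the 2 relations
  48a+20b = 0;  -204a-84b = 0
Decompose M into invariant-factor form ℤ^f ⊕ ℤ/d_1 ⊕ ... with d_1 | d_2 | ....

rank_ℚ(R)=2; free=2−2=0
SNF(R) diag = [4, 12] → torsion [4, 12]

Answer: M ≅ ℤ/4 ⊕ ℤ/12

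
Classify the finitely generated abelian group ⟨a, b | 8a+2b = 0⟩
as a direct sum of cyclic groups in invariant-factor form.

Answer: M ≅ ℤ^1 ⊕ ℤ/2

Derivation:
rank_ℚ(R)=1; free=2−1=1
SNF(R) diag = [2] → torsion [2]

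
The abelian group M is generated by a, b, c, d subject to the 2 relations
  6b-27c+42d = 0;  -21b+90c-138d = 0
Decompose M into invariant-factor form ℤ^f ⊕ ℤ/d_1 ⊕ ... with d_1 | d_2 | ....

Answer: M ≅ ℤ^2 ⊕ ℤ/3 ⊕ ℤ/9

Derivation:
rank_ℚ(R)=2; free=4−2=2
SNF(R) diag = [3, 9] → torsion [3, 9]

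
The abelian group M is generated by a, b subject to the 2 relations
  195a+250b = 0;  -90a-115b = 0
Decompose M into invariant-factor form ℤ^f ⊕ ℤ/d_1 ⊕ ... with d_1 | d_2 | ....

rank_ℚ(R)=2; free=2−2=0
SNF(R) diag = [5, 15] → torsion [5, 15]

Answer: M ≅ ℤ/5 ⊕ ℤ/15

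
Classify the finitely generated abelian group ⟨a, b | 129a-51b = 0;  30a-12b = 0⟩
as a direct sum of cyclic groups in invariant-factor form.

Answer: M ≅ ℤ/3 ⊕ ℤ/6

Derivation:
rank_ℚ(R)=2; free=2−2=0
SNF(R) diag = [3, 6] → torsion [3, 6]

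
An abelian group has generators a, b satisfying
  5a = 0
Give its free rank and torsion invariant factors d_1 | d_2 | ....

Answer: M ≅ ℤ^1 ⊕ ℤ/5

Derivation:
rank_ℚ(R)=1; free=2−1=1
SNF(R) diag = [5] → torsion [5]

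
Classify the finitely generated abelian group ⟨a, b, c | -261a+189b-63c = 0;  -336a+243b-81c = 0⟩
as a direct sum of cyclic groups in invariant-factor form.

Answer: M ≅ ℤ^1 ⊕ ℤ/3 ⊕ ℤ/9

Derivation:
rank_ℚ(R)=2; free=3−2=1
SNF(R) diag = [3, 9] → torsion [3, 9]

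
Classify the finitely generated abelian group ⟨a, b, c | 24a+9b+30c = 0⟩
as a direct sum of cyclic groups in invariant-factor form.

rank_ℚ(R)=1; free=3−1=2
SNF(R) diag = [3] → torsion [3]

Answer: M ≅ ℤ^2 ⊕ ℤ/3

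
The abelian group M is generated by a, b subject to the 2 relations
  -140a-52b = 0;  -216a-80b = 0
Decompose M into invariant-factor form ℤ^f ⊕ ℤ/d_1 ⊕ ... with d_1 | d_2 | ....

rank_ℚ(R)=2; free=2−2=0
SNF(R) diag = [4, 8] → torsion [4, 8]

Answer: M ≅ ℤ/4 ⊕ ℤ/8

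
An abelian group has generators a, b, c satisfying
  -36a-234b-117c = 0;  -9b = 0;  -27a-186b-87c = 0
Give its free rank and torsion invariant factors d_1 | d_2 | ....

rank_ℚ(R)=3; free=3−3=0
SNF(R) diag = [3, 9, 9] → torsion [3, 9, 9]

Answer: M ≅ ℤ/3 ⊕ ℤ/9 ⊕ ℤ/9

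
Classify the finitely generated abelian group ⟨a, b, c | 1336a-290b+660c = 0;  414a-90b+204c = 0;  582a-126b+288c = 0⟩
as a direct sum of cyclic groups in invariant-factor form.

Answer: M ≅ ℤ/2 ⊕ ℤ/6 ⊕ ℤ/12

Derivation:
rank_ℚ(R)=3; free=3−3=0
SNF(R) diag = [2, 6, 12] → torsion [2, 6, 12]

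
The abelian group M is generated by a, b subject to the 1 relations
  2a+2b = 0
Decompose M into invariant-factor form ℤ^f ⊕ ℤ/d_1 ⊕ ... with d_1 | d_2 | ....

Answer: M ≅ ℤ^1 ⊕ ℤ/2

Derivation:
rank_ℚ(R)=1; free=2−1=1
SNF(R) diag = [2] → torsion [2]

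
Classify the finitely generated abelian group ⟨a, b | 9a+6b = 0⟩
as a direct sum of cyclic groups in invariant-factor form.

rank_ℚ(R)=1; free=2−1=1
SNF(R) diag = [3] → torsion [3]

Answer: M ≅ ℤ^1 ⊕ ℤ/3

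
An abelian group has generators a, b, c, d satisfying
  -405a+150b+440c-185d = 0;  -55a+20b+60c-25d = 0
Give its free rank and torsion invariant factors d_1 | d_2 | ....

Answer: M ≅ ℤ^2 ⊕ ℤ/5 ⊕ ℤ/10

Derivation:
rank_ℚ(R)=2; free=4−2=2
SNF(R) diag = [5, 10] → torsion [5, 10]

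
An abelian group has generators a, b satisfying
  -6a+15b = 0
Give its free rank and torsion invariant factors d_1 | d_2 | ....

rank_ℚ(R)=1; free=2−1=1
SNF(R) diag = [3] → torsion [3]

Answer: M ≅ ℤ^1 ⊕ ℤ/3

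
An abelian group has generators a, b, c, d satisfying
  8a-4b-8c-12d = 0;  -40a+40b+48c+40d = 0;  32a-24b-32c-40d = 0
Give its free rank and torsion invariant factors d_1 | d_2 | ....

Answer: M ≅ ℤ^1 ⊕ ℤ/4 ⊕ ℤ/8 ⊕ ℤ/16

Derivation:
rank_ℚ(R)=3; free=4−3=1
SNF(R) diag = [4, 8, 16] → torsion [4, 8, 16]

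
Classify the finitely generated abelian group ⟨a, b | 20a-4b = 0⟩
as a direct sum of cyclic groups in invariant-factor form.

Answer: M ≅ ℤ^1 ⊕ ℤ/4

Derivation:
rank_ℚ(R)=1; free=2−1=1
SNF(R) diag = [4] → torsion [4]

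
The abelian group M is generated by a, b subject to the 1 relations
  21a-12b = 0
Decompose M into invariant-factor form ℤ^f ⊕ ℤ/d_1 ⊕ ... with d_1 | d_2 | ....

rank_ℚ(R)=1; free=2−1=1
SNF(R) diag = [3] → torsion [3]

Answer: M ≅ ℤ^1 ⊕ ℤ/3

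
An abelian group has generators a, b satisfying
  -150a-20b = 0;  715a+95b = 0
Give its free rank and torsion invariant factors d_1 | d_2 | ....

Answer: M ≅ ℤ/5 ⊕ ℤ/10

Derivation:
rank_ℚ(R)=2; free=2−2=0
SNF(R) diag = [5, 10] → torsion [5, 10]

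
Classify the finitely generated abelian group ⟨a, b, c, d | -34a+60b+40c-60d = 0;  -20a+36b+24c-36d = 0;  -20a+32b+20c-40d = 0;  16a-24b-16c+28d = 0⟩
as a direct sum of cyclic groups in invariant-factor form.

rank_ℚ(R)=4; free=4−4=0
SNF(R) diag = [2, 4, 4, 4] → torsion [2, 4, 4, 4]

Answer: M ≅ ℤ/2 ⊕ ℤ/4 ⊕ ℤ/4 ⊕ ℤ/4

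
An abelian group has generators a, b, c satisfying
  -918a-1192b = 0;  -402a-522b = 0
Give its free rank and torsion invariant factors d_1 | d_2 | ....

rank_ℚ(R)=2; free=3−2=1
SNF(R) diag = [2, 6] → torsion [2, 6]

Answer: M ≅ ℤ^1 ⊕ ℤ/2 ⊕ ℤ/6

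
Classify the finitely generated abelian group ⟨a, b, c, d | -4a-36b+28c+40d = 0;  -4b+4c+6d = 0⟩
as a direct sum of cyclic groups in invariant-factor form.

rank_ℚ(R)=2; free=4−2=2
SNF(R) diag = [2, 4] → torsion [2, 4]

Answer: M ≅ ℤ^2 ⊕ ℤ/2 ⊕ ℤ/4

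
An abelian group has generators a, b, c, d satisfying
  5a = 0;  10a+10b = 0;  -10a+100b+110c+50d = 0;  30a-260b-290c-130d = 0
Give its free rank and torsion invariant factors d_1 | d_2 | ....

Answer: M ≅ ℤ/5 ⊕ ℤ/10 ⊕ ℤ/10 ⊕ ℤ/20

Derivation:
rank_ℚ(R)=4; free=4−4=0
SNF(R) diag = [5, 10, 10, 20] → torsion [5, 10, 10, 20]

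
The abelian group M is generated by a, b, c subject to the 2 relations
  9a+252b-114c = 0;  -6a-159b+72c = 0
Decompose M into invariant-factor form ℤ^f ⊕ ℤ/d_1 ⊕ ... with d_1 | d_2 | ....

rank_ℚ(R)=2; free=3−2=1
SNF(R) diag = [3, 3] → torsion [3, 3]

Answer: M ≅ ℤ^1 ⊕ ℤ/3 ⊕ ℤ/3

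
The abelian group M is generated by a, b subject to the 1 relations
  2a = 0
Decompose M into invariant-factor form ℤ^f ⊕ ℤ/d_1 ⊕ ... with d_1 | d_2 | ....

rank_ℚ(R)=1; free=2−1=1
SNF(R) diag = [2] → torsion [2]

Answer: M ≅ ℤ^1 ⊕ ℤ/2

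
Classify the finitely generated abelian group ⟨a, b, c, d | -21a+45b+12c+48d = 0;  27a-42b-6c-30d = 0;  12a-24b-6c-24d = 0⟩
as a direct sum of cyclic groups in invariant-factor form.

rank_ℚ(R)=3; free=4−3=1
SNF(R) diag = [3, 3, 6] → torsion [3, 3, 6]

Answer: M ≅ ℤ^1 ⊕ ℤ/3 ⊕ ℤ/3 ⊕ ℤ/6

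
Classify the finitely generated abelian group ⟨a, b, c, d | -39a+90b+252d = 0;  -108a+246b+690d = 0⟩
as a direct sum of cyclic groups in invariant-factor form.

Answer: M ≅ ℤ^2 ⊕ ℤ/3 ⊕ ℤ/6

Derivation:
rank_ℚ(R)=2; free=4−2=2
SNF(R) diag = [3, 6] → torsion [3, 6]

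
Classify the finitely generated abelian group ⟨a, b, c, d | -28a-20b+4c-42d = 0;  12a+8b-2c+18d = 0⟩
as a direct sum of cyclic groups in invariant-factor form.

Answer: M ≅ ℤ^2 ⊕ ℤ/2 ⊕ ℤ/2

Derivation:
rank_ℚ(R)=2; free=4−2=2
SNF(R) diag = [2, 2] → torsion [2, 2]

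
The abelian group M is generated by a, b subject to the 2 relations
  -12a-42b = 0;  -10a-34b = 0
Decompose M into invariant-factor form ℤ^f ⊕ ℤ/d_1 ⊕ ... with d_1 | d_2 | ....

Answer: M ≅ ℤ/2 ⊕ ℤ/6

Derivation:
rank_ℚ(R)=2; free=2−2=0
SNF(R) diag = [2, 6] → torsion [2, 6]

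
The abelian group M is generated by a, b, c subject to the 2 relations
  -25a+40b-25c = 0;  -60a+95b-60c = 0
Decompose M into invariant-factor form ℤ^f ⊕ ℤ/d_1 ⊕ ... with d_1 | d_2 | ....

rank_ℚ(R)=2; free=3−2=1
SNF(R) diag = [5, 5] → torsion [5, 5]

Answer: M ≅ ℤ^1 ⊕ ℤ/5 ⊕ ℤ/5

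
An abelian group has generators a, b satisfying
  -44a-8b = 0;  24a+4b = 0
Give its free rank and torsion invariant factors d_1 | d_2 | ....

rank_ℚ(R)=2; free=2−2=0
SNF(R) diag = [4, 4] → torsion [4, 4]

Answer: M ≅ ℤ/4 ⊕ ℤ/4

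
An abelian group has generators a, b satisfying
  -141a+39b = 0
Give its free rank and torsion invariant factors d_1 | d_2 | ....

rank_ℚ(R)=1; free=2−1=1
SNF(R) diag = [3] → torsion [3]

Answer: M ≅ ℤ^1 ⊕ ℤ/3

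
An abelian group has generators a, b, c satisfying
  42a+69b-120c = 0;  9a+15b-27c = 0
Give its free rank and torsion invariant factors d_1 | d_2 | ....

Answer: M ≅ ℤ^1 ⊕ ℤ/3 ⊕ ℤ/3

Derivation:
rank_ℚ(R)=2; free=3−2=1
SNF(R) diag = [3, 3] → torsion [3, 3]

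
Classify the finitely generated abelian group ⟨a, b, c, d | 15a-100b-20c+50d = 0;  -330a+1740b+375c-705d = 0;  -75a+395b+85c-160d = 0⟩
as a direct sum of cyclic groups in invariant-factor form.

Answer: M ≅ ℤ^1 ⊕ ℤ/5 ⊕ ℤ/15 ⊕ ℤ/15

Derivation:
rank_ℚ(R)=3; free=4−3=1
SNF(R) diag = [5, 15, 15] → torsion [5, 15, 15]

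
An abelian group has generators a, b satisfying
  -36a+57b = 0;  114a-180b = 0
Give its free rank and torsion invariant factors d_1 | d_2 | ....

rank_ℚ(R)=2; free=2−2=0
SNF(R) diag = [3, 6] → torsion [3, 6]

Answer: M ≅ ℤ/3 ⊕ ℤ/6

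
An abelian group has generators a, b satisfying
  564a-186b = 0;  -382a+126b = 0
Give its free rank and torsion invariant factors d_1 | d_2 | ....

rank_ℚ(R)=2; free=2−2=0
SNF(R) diag = [2, 6] → torsion [2, 6]

Answer: M ≅ ℤ/2 ⊕ ℤ/6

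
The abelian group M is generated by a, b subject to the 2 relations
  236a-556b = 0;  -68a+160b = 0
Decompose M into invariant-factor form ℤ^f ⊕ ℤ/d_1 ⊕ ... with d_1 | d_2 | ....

Answer: M ≅ ℤ/4 ⊕ ℤ/12

Derivation:
rank_ℚ(R)=2; free=2−2=0
SNF(R) diag = [4, 12] → torsion [4, 12]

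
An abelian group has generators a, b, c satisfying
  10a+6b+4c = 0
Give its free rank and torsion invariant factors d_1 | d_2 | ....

Answer: M ≅ ℤ^2 ⊕ ℤ/2

Derivation:
rank_ℚ(R)=1; free=3−1=2
SNF(R) diag = [2] → torsion [2]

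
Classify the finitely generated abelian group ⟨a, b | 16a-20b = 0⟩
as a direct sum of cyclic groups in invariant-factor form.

Answer: M ≅ ℤ^1 ⊕ ℤ/4

Derivation:
rank_ℚ(R)=1; free=2−1=1
SNF(R) diag = [4] → torsion [4]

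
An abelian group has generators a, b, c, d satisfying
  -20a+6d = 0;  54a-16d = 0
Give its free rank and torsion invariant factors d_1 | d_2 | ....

rank_ℚ(R)=2; free=4−2=2
SNF(R) diag = [2, 2] → torsion [2, 2]

Answer: M ≅ ℤ^2 ⊕ ℤ/2 ⊕ ℤ/2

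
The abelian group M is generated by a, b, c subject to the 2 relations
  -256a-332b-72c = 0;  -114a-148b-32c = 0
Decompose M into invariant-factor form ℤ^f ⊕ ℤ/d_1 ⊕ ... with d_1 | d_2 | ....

rank_ℚ(R)=2; free=3−2=1
SNF(R) diag = [2, 4] → torsion [2, 4]

Answer: M ≅ ℤ^1 ⊕ ℤ/2 ⊕ ℤ/4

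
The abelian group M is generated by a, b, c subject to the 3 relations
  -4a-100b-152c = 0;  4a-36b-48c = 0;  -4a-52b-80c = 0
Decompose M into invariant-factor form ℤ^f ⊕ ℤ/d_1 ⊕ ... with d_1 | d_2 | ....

Answer: M ≅ ℤ/4 ⊕ ℤ/8 ⊕ ℤ/24

Derivation:
rank_ℚ(R)=3; free=3−3=0
SNF(R) diag = [4, 8, 24] → torsion [4, 8, 24]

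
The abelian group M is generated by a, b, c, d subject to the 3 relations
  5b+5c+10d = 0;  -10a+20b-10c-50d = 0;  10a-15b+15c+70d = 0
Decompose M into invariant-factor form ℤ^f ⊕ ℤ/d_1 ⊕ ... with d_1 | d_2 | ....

Answer: M ≅ ℤ^1 ⊕ ℤ/5 ⊕ ℤ/10 ⊕ ℤ/10

Derivation:
rank_ℚ(R)=3; free=4−3=1
SNF(R) diag = [5, 10, 10] → torsion [5, 10, 10]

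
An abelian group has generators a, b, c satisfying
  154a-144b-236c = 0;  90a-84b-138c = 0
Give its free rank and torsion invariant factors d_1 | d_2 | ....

rank_ℚ(R)=2; free=3−2=1
SNF(R) diag = [2, 6] → torsion [2, 6]

Answer: M ≅ ℤ^1 ⊕ ℤ/2 ⊕ ℤ/6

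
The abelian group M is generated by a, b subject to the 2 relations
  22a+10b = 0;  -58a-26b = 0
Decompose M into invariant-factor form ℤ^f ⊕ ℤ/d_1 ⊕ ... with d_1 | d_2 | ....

rank_ℚ(R)=2; free=2−2=0
SNF(R) diag = [2, 4] → torsion [2, 4]

Answer: M ≅ ℤ/2 ⊕ ℤ/4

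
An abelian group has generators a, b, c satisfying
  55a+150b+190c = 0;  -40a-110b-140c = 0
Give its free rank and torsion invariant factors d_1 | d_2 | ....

Answer: M ≅ ℤ^1 ⊕ ℤ/5 ⊕ ℤ/10

Derivation:
rank_ℚ(R)=2; free=3−2=1
SNF(R) diag = [5, 10] → torsion [5, 10]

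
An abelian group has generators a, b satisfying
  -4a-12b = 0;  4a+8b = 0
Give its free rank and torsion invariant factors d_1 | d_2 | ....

Answer: M ≅ ℤ/4 ⊕ ℤ/4

Derivation:
rank_ℚ(R)=2; free=2−2=0
SNF(R) diag = [4, 4] → torsion [4, 4]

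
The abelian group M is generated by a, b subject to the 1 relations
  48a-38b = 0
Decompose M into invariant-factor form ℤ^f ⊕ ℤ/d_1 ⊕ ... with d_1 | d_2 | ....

rank_ℚ(R)=1; free=2−1=1
SNF(R) diag = [2] → torsion [2]

Answer: M ≅ ℤ^1 ⊕ ℤ/2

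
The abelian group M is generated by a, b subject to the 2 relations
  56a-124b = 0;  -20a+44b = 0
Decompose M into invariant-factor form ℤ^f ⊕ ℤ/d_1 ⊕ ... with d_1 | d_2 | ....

rank_ℚ(R)=2; free=2−2=0
SNF(R) diag = [4, 4] → torsion [4, 4]

Answer: M ≅ ℤ/4 ⊕ ℤ/4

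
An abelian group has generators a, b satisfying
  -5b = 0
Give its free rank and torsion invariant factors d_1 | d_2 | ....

rank_ℚ(R)=1; free=2−1=1
SNF(R) diag = [5] → torsion [5]

Answer: M ≅ ℤ^1 ⊕ ℤ/5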